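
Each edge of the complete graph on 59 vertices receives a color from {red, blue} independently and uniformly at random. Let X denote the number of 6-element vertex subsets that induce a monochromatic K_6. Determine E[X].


Let X = Σ_S X_S over the C(59, 6) = 45057474 subsets S of size 6, where X_S = 1 if the K_6 on S is monochromatic.
For a fixed S, the K_6 on S has C(6, 2) = 15 edges. P[all 15 edges red] = (1/2)^15, and likewise for blue, so P[monochromatic] = 2·(1/2)^15 = 2^{1 − 15} = 1/16384.
By linearity of expectation: E[X] = C(59, 6) · 2^{1 − 15} = 45057474 · 1/16384 = 22528737/8192.
Numerically: E[X] ≈ 2750.090.

E[X] = C(59,6)·2^(1−C(6,2)) = 22528737/8192 ≈ 2750.090.


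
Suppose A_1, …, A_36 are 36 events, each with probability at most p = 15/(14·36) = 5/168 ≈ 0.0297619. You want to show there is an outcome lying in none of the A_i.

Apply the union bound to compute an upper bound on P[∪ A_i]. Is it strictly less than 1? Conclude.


Union bound: P[∪_{i=1}^{36} A_i] ≤ Σ_i P[A_i] ≤ 36·p = 36·(5/168) = 15/14.
Numerically: 15/14 ≈ 1.0714286.
Is 15/14 < 1? NO.
Since the bound 15/14 is ≥ 1, the union bound is uninformative here; it does NOT by itself certify existence.

36·p = 15/14 ≈ 1.0714286; existence NOT certified by the union bound.


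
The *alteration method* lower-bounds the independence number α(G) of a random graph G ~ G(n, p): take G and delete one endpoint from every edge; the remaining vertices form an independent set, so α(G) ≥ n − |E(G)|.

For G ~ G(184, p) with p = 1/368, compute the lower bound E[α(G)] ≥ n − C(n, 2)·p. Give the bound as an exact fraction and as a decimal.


E[|E(G)|] = C(184, 2)·p = 16836 · (1/368) = 183/4.
E[α(G)] ≥ n − E[|E(G)|] = 184 − 183/4 = 553/4.
Numerically: ≈ 138.2500.
(This is only a lower bound; the true E[α(G)] may be larger.)

E[α(G)] ≥ 553/4 ≈ 138.2500.


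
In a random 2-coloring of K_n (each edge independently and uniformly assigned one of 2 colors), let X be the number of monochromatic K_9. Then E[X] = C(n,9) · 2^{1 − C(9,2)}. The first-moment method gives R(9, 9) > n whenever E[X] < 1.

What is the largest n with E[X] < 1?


We need C(n, 9) · 2^{1 − 36} < 1, i.e. C(n, 9) < 2^{36 − 1} = 34359738368.
Check values of n near the boundary:
  n = 64: C(64, 9) = 27540584512; 27540584512 < 34359738368? YES
  n = 65: C(65, 9) = 31966749880; 31966749880 < 34359738368? YES
  n = 66: C(66, 9) = 37014131440; 37014131440 < 34359738368? NO
The largest n with C(n, 9) < 34359738368 is n = 65 (where E[X] = 3995843735/4294967296 ≈ 0.9303549). Hence R(9, 9) > 65, i.e. R(9, 9) ≥ 66.

Largest n = 65; hence R(9, 9) > 65.


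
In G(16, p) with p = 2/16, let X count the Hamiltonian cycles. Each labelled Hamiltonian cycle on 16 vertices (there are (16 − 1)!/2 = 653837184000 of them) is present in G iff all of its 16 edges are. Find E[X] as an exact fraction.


K_16 has (16 − 1)!/2 = 653837184000 labelled Hamiltonian cycles.
For each such Hamiltonian cycle H, let X_H = 1 if all 16 edges of H are present in G. Then P[X_H = 1] = p^{16} = (1/8)^{16} = 1/281474976710656.
By linearity of expectation: E[X] = Σ_H E[X_H] = 653837184000 · p^{16} = 653837184000 · 1/281474976710656 = 638512875/274877906944.
Numerically: E[X] ≈ 0.0023229.

E[X] = 653837184000 · (1/8)^{16} = 638512875/274877906944 ≈ 0.0023229.


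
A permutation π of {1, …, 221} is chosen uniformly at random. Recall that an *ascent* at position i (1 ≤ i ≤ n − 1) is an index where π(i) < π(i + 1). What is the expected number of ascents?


Write X = Σ X_I over i = 1, …, 220, with X_I the indicator of one ascent.
There are 220 indicators.
For each fixed i, the pair (π(i), π(i+1)) is a uniformly random ordered pair of distinct values from {1, …, 221}; by symmetry P[π(i) < π(i+1)] = 1/2.
By linearity: E[X] = 220 · (1/2) = (221 − 1) · (1/2) = 110 ≈ 110.000000.

E[X] = 110 = 110.000000.


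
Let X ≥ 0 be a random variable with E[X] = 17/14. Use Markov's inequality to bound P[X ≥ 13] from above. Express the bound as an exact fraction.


μ = E[X] = 17/14, a = 13.
Markov: P[X ≥ 13] ≤ μ/a = (17/14)/13 = 17/182.
Numerically: ≈ 0.09341.
(Since a = 13 > μ = 1.21429, the bound 17/182 is < 1 and informative.)

P[X ≥ 13] ≤ 17/182 ≈ 0.09341.


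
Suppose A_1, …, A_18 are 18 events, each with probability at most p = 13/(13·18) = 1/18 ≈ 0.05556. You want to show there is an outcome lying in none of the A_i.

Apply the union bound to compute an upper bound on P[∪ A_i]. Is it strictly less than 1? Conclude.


Union bound: P[∪_{i=1}^{18} A_i] ≤ Σ_i P[A_i] ≤ 18·p = 18·(1/18) = 1.
Numerically: 1 ≈ 1.00000.
Is 1 < 1? NO.
Since the bound 1 is ≥ 1, the union bound is uninformative here; it does NOT by itself certify existence.

18·p = 1 ≈ 1.00000; existence NOT certified by the union bound.


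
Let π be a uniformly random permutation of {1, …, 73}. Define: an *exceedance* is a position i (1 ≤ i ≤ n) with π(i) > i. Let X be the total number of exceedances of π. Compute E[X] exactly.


Write X = Σ_{i=1}^{73} X_i, where X_i = 1_{π(i) > i}.
For each fixed i, π(i) is uniform over {1, …, 73} (marginal of a uniform permutation), so P[π(i) > i] = (n − i)/n. Summing: Σ_{i=1}^{73} (n − i)/n = (0 + 1 + … + 72)/73 = 73(73 − 1)/(2·73) = (73 − 1)/2.
Hence E[X] = Σ_{i=1}^{73} (73 − i)/73 = 36 ≈ 36.000000.

E[X] = 36 = 36.000000.


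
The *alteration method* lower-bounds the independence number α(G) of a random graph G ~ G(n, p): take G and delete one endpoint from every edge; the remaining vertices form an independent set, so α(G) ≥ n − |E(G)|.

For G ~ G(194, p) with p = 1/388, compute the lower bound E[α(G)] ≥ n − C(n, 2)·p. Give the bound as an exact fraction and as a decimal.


E[|E(G)|] = C(194, 2)·p = 18721 · (1/388) = 193/4.
E[α(G)] ≥ n − E[|E(G)|] = 194 − 193/4 = 583/4.
Numerically: ≈ 145.750.
(This is only a lower bound; the true E[α(G)] may be larger.)

E[α(G)] ≥ 583/4 ≈ 145.750.


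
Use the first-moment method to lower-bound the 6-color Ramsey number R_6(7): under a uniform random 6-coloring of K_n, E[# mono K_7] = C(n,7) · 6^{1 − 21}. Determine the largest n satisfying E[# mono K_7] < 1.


We need C(n, 7) · 6^{1 − 21} < 1, i.e. C(n, 7) < 6^{21 − 1} = 3656158440062976.
Check values of n near the boundary:
  n = 562: C(562, 7) = 3384017972944752; 3384017972944752 < 3656158440062976? YES
  n = 563: C(563, 7) = 3426622515769596; 3426622515769596 < 3656158440062976? YES
  n = 564: C(564, 7) = 3469685994423792; 3469685994423792 < 3656158440062976? YES
  n = 565: C(565, 7) = 3513212521235560; 3513212521235560 < 3656158440062976? YES
  n = 566: C(566, 7) = 3557206237959440; 3557206237959440 < 3656158440062976? YES
  n = 567: C(567, 7) = 3601671315933933; 3601671315933933 < 3656158440062976? YES
  n = 568: C(568, 7) = 3646611956239704; 3646611956239704 < 3656158440062976? YES
  n = 569: C(569, 7) = 3692032389858348; 3692032389858348 < 3656158440062976? NO
  n = 570: C(570, 7) = 3737936877831720; 3737936877831720 < 3656158440062976? NO
  n = 571: C(571, 7) = 3784329711421830; 3784329711421830 < 3656158440062976? NO
The largest n with C(n, 7) < 3656158440062976 is n = 568 (where E[X] = 16882462760369/16926659444736 ≈ 0.9974). Hence R_6(7) > 568, i.e. R_6(7) ≥ 569.

Largest n = 568; hence R_6(7) > 568.


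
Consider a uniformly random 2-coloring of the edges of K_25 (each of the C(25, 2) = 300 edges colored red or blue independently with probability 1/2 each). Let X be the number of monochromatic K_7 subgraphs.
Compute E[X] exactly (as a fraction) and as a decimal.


Let X = Σ_S X_S over the C(25, 7) = 480700 subsets S of size 7, where X_S = 1 if the K_7 on S is monochromatic.
For a fixed S, the K_7 on S has C(7, 2) = 21 edges. P[all 21 edges red] = (1/2)^21, and likewise for blue, so P[monochromatic] = 2·(1/2)^21 = 2^{1 − 21} = 1/1048576.
By linearity: E[X] = C(25, 7) · 2^{1 − 21} = 480700 · 1/1048576 = 120175/262144.
Numerically: E[X] ≈ 0.458.

E[X] = C(25,7)·2^(1−C(7,2)) = 120175/262144 ≈ 0.458.


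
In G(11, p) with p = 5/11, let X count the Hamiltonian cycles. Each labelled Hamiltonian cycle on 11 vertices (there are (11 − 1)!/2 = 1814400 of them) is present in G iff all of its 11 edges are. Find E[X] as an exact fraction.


K_11 has (11 − 1)!/2 = 1814400 labelled Hamiltonian cycles.
For each such Hamiltonian cycle H, let X_H = 1 if all 11 edges of H are present in G. Then P[X_H = 1] = p^{11} = (5/11)^{11} = 48828125/285311670611.
By linearity of expectation: E[X] = Σ_H E[X_H] = 1814400 · p^{11} = 1814400 · 48828125/285311670611 = 88593750000000/285311670611.
Numerically: E[X] ≈ 310.5.

E[X] = 1814400 · (5/11)^{11} = 88593750000000/285311670611 ≈ 310.5.


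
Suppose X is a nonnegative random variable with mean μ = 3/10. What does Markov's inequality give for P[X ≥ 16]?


μ = E[X] = 3/10, a = 16.
Markov: P[X ≥ 16] ≤ μ/a = (3/10)/16 = 3/160.
Numerically: ≈ 0.01875.
(Since a = 16 > μ = 0.30000, the bound 3/160 is < 1 and informative.)

P[X ≥ 16] ≤ 3/160 ≈ 0.01875.


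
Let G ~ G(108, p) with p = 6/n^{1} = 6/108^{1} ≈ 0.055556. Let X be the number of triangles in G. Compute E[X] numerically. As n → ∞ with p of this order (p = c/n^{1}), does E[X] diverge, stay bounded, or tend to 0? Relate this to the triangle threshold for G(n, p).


Number of potential triangles: C(108, 3) = 204156.
Each occurs with probability p³ ≈ (0.055556)³ ≈ 1.7146776e-04.
By linearity: E[X] = C(108, 3)·p³ ≈ 204156 · 1.7146776e-04 ≈ 35.00617.
Here α = 1, so p = 6/n is exactly at the triangle threshold p ~ 1/n. Asymptotically E[X] → c³/6 = 6³/6 = 36 ≈ 36.00000, a bounded constant. In this regime the triangle count is asymptotically Poisson(c³/6).

E[X] ≈ 35.00617; in regime p = Θ(1/n^{1}) E[X] stays bounded (at the triangle threshold p ~ 1/n).


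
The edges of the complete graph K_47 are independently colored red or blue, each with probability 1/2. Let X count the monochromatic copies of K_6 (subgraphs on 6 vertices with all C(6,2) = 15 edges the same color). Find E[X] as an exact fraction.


Let X = Σ_S X_S over the C(47, 6) = 10737573 subsets S of size 6, where X_S = 1 if the K_6 on S is monochromatic.
For a fixed S, the K_6 on S has C(6, 2) = 15 edges. P[all 15 edges red] = (1/2)^15, and likewise for blue, so P[monochromatic] = 2·(1/2)^15 = 2^{1 − 15} = 1/16384.
By linearity: E[X] = C(47, 6) · 2^{1 − 15} = 10737573 · 1/16384 = 10737573/16384.
Numerically: E[X] ≈ 655.36945.

E[X] = C(47,6)·2^(1−C(6,2)) = 10737573/16384 ≈ 655.36945.


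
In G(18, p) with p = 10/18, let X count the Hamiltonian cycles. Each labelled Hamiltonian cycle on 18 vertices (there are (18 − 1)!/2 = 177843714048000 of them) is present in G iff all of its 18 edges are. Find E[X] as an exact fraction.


K_18 has (18 − 1)!/2 = 177843714048000 labelled Hamiltonian cycles.
For each such Hamiltonian cycle H, let X_H = 1 if all 18 edges of H are present in G. Then P[X_H = 1] = p^{18} = (5/9)^{18} = 3814697265625/150094635296999121.
By linearity: E[X] = Σ_H E[X_H] = 177843714048000 · p^{18} = 177843714048000 · 3814697265625/150094635296999121 = 930617187500000000000000/205891132094649.
Numerically: E[X] ≈ 4.52e+09.

E[X] = 177843714048000 · (5/9)^{18} = 930617187500000000000000/205891132094649 ≈ 4.52e+09.


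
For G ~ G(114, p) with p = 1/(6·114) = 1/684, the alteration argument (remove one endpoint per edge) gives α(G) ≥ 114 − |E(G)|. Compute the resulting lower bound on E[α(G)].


E[|E(G)|] = C(114, 2)·p = 6441 · (1/684) = 113/12.
E[α(G)] ≥ n − E[|E(G)|] = 114 − 113/12 = 1255/12.
Numerically: ≈ 104.58333.
(This is only a lower bound; the true E[α(G)] may be larger.)

E[α(G)] ≥ 1255/12 ≈ 104.58333.


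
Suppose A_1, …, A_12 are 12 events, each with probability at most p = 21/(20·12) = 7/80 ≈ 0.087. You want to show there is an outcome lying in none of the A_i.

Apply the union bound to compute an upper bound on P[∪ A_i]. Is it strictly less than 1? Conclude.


Union bound: P[∪_{i=1}^{12} A_i] ≤ Σ_i P[A_i] ≤ 12·p = 12·(7/80) = 21/20.
Numerically: 21/20 ≈ 1.050.
Is 21/20 < 1? NO.
Since the bound 21/20 is ≥ 1, the union bound is uninformative here; it does NOT by itself certify existence.

12·p = 21/20 ≈ 1.050; existence NOT certified by the union bound.


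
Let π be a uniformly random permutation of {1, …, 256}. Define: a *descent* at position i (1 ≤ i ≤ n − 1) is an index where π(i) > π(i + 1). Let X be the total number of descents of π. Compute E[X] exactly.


Write X = Σ X_I over i = 1, …, 255, with X_I the indicator of one descent.
There are 255 indicators.
For each fixed i, the pair (π(i), π(i+1)) is a uniformly random ordered pair of distinct values from {1, …, 256}; by symmetry P[π(i) > π(i+1)] = 1/2.
By linearity: E[X] = 255 · (1/2) = (256 − 1) · (1/2) = 255/2 ≈ 127.5000.

E[X] = 255/2 = 127.5000.


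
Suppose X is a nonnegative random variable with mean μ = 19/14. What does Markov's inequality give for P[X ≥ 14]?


μ = E[X] = 19/14, a = 14.
Markov: P[X ≥ 14] ≤ μ/a = (19/14)/14 = 19/196.
Numerically: ≈ 0.096939.
(Since a = 14 > μ = 1.357143, the bound 19/196 is < 1 and informative.)

P[X ≥ 14] ≤ 19/196 ≈ 0.096939.


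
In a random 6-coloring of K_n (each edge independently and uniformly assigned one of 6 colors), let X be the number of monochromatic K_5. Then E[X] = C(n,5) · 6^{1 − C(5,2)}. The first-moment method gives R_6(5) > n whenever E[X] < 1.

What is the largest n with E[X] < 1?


We need C(n, 5) · 6^{1 − 10} < 1, i.e. C(n, 5) < 6^{10 − 1} = 10077696.
Check values of n near the boundary:
  n = 65: C(65, 5) = 8259888; 8259888 < 10077696? YES
  n = 66: C(66, 5) = 8936928; 8936928 < 10077696? YES
  n = 67: C(67, 5) = 9657648; 9657648 < 10077696? YES
  n = 68: C(68, 5) = 10424128; 10424128 < 10077696? NO
  n = 69: C(69, 5) = 11238513; 11238513 < 10077696? NO
The largest n with C(n, 5) < 10077696 is n = 67 (where E[X] = 67067/69984 ≈ 0.9583190). Hence R_6(5) > 67, i.e. R_6(5) ≥ 68.

Largest n = 67; hence R_6(5) > 67.


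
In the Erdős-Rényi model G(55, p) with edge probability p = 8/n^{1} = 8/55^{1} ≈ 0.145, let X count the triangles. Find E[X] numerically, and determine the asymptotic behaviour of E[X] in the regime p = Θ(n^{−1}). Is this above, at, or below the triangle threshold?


Number of potential triangles: C(55, 3) = 26235.
Each occurs with probability p³ ≈ (0.145)³ ≈ 3.07739e-03.
By linearity: E[X] = C(55, 3)·p³ ≈ 26235 · 3.07739e-03 ≈ 80.735.
Here α = 1, so p = 8/n is exactly at the triangle threshold p ~ 1/n. Asymptotically E[X] → c³/6 = 8³/6 = 256/3 ≈ 85.333, a bounded constant. In this regime the triangle count is asymptotically Poisson(c³/6).

E[X] ≈ 80.735; in regime p = Θ(1/n^{1}) E[X] stays bounded (at the triangle threshold p ~ 1/n).


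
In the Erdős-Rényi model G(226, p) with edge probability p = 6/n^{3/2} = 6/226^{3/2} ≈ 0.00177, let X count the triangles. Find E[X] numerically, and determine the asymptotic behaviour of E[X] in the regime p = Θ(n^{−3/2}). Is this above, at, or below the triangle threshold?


Number of potential triangles: C(226, 3) = 1898400.
Each occurs with probability p³ ≈ (0.00177)³ ≈ 5.50764e-09.
By linearity: E[X] = C(226, 3)·p³ ≈ 1898400 · 5.50764e-09 ≈ 0.010.
Since α = 3/2 > 1, p = c/n^{3/2} = o(1/n) is below the triangle threshold p ~ 1/n. Asymptotically E[X] ~ (c³/6)·n^{3(1−α)} = (6³/6)·n^{-1.5} → 0, so by Markov's inequality G has no triangles w.h.p.

E[X] ≈ 0.010; in regime p = Θ(1/n^{3/2}) E[X] tends to 0 (below the triangle threshold p ~ 1/n).


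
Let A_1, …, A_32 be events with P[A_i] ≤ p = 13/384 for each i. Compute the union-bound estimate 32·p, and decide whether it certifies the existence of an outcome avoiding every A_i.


Union bound: P[∪_{i=1}^{32} A_i] ≤ Σ_i P[A_i] ≤ 32·p = 32·(13/384) = 13/12.
Numerically: 13/12 ≈ 1.0833.
Is 13/12 < 1? NO.
Since the bound 13/12 is ≥ 1, the union bound is uninformative here; it does NOT by itself certify existence.

32·p = 13/12 ≈ 1.0833; existence NOT certified by the union bound.


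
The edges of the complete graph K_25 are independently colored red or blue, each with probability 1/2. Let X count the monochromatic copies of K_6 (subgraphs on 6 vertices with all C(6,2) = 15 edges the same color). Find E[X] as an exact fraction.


Let X = Σ_S X_S over the C(25, 6) = 177100 subsets S of size 6, where X_S = 1 if the K_6 on S is monochromatic.
For a fixed S, the K_6 on S has C(6, 2) = 15 edges. P[all 15 edges red] = (1/2)^15, and likewise for blue, so P[monochromatic] = 2·(1/2)^15 = 2^{1 − 15} = 1/16384.
By linearity: E[X] = C(25, 6) · 2^{1 − 15} = 177100 · 1/16384 = 44275/4096.
Numerically: E[X] ≈ 10.8093.

E[X] = C(25,6)·2^(1−C(6,2)) = 44275/4096 ≈ 10.8093.


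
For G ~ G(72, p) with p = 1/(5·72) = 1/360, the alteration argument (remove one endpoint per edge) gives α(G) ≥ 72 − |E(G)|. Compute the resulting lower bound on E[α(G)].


E[|E(G)|] = C(72, 2)·p = 2556 · (1/360) = 71/10.
E[α(G)] ≥ n − E[|E(G)|] = 72 − 71/10 = 649/10.
Numerically: ≈ 64.900000.
(This is only a lower bound; the true E[α(G)] may be larger.)

E[α(G)] ≥ 649/10 ≈ 64.900000.


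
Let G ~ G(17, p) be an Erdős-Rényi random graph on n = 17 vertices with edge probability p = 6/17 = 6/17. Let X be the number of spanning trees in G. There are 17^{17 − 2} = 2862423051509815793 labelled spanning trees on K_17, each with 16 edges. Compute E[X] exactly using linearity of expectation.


K_17 has 17^{17 − 2} = 2862423051509815793 labelled spanning trees.
For each such spanning tree H, let X_H = 1 if all 16 edges of H are present in G. Then P[X_H = 1] = p^{16} = (6/17)^{16} = 2821109907456/48661191875666868481.
By linearity: E[X] = Σ_H E[X_H] = 2862423051509815793 · p^{16} = 2862423051509815793 · 2821109907456/48661191875666868481 = 2821109907456/17.
Numerically: E[X] ≈ 1.659e+11.

E[X] = 2862423051509815793 · (6/17)^{16} = 2821109907456/17 ≈ 1.659e+11.


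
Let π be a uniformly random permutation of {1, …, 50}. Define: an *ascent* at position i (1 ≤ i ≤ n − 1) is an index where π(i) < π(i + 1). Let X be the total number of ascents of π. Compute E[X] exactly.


Write X = Σ X_I over i = 1, …, 49, with X_I the indicator of one ascent.
There are 49 indicators.
For each fixed i, the pair (π(i), π(i+1)) is a uniformly random ordered pair of distinct values from {1, …, 50}; by symmetry P[π(i) < π(i+1)] = 1/2.
By linearity: E[X] = 49 · (1/2) = (50 − 1) · (1/2) = 49/2 ≈ 24.50000.

E[X] = 49/2 = 24.50000.


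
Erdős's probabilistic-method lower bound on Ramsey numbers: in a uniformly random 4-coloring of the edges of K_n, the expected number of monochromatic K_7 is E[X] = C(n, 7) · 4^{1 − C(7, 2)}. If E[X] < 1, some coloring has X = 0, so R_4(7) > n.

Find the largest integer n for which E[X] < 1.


We need C(n, 7) · 4^{1 − 21} < 1, i.e. C(n, 7) < 4^{21 − 1} = 1099511627776.
Check values of n near the boundary:
  n = 177: C(177, 7) = 957664425960; 957664425960 < 1099511627776? YES
  n = 178: C(178, 7) = 996867063280; 996867063280 < 1099511627776? YES
  n = 179: C(179, 7) = 1037437234460; 1037437234460 < 1099511627776? YES
  n = 180: C(180, 7) = 1079414463600; 1079414463600 < 1099511627776? YES
  n = 181: C(181, 7) = 1122839183400; 1122839183400 < 1099511627776? NO
The largest n with C(n, 7) < 1099511627776 is n = 180 (where E[X] = 67463403975/68719476736 ≈ 0.9817). Hence R_4(7) > 180, i.e. R_4(7) ≥ 181.

Largest n = 180; hence R_4(7) > 180.


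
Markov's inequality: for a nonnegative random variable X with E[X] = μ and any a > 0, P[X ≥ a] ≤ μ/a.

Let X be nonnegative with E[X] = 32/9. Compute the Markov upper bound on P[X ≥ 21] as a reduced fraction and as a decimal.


μ = E[X] = 32/9, a = 21.
Markov: P[X ≥ 21] ≤ μ/a = (32/9)/21 = 32/189.
Numerically: ≈ 0.169.
(Since a = 21 > μ = 3.556, the bound 32/189 is < 1 and informative.)

P[X ≥ 21] ≤ 32/189 ≈ 0.169.


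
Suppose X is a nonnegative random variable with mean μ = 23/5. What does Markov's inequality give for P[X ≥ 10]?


μ = E[X] = 23/5, a = 10.
Markov: P[X ≥ 10] ≤ μ/a = (23/5)/10 = 23/50.
Numerically: ≈ 0.460.
(Since a = 10 > μ = 4.600, the bound 23/50 is < 1 and informative.)

P[X ≥ 10] ≤ 23/50 ≈ 0.460.


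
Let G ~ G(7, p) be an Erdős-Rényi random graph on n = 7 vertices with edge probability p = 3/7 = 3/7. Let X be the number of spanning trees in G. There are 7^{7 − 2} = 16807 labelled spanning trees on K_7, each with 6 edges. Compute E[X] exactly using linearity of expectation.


K_7 has 7^{7 − 2} = 16807 labelled spanning trees.
For each such spanning tree H, let X_H = 1 if all 6 edges of H are present in G. Then P[X_H = 1] = p^{6} = (3/7)^{6} = 729/117649.
By linearity of expectation: E[X] = Σ_H E[X_H] = 16807 · p^{6} = 16807 · 729/117649 = 729/7.
Numerically: E[X] ≈ 104.143.

E[X] = 16807 · (3/7)^{6} = 729/7 ≈ 104.143.


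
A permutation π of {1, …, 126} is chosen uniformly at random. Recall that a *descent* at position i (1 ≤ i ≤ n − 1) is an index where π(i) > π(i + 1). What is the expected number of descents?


Write X = Σ X_I over i = 1, …, 125, with X_I the indicator of one descent.
There are 125 indicators.
For each fixed i, the pair (π(i), π(i+1)) is a uniformly random ordered pair of distinct values from {1, …, 126}; by symmetry P[π(i) > π(i+1)] = 1/2.
By linearity: E[X] = 125 · (1/2) = (126 − 1) · (1/2) = 125/2 ≈ 62.500000.

E[X] = 125/2 = 62.500000.


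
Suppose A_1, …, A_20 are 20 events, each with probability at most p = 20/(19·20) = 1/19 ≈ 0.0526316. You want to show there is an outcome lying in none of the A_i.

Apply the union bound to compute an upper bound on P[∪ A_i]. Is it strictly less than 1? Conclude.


Union bound: P[∪_{i=1}^{20} A_i] ≤ Σ_i P[A_i] ≤ 20·p = 20·(1/19) = 20/19.
Numerically: 20/19 ≈ 1.0526316.
Is 20/19 < 1? NO.
Since the bound 20/19 is ≥ 1, the union bound is uninformative here; it does NOT by itself certify existence.

20·p = 20/19 ≈ 1.0526316; existence NOT certified by the union bound.


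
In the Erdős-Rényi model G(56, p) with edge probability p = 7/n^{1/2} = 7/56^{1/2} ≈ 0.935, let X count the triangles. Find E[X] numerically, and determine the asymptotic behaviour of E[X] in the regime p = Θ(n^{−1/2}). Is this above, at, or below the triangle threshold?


Number of potential triangles: C(56, 3) = 27720.
Each occurs with probability p³ ≈ (0.935)³ ≈ 8.18488e-01.
By linearity: E[X] = C(56, 3)·p³ ≈ 27720 · 8.18488e-01 ≈ 22688.475.
Since α = 1/2 < 1, p = c/n^{1/2} ≫ 1/n is above the triangle threshold p ~ 1/n. Asymptotically E[X] ~ (c³/6)·n^{3(1−α)} = (7³/6)·n^{1.5} → ∞; triangles are abundant w.h.p.

E[X] ≈ 22688.475; in regime p = Θ(1/n^{1/2}) E[X] diverges (above the triangle threshold p ~ 1/n).


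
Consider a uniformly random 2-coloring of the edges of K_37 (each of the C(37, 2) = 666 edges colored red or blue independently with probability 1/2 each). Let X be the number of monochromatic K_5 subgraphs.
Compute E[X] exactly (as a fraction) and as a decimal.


Let X = Σ_S X_S over the C(37, 5) = 435897 subsets S of size 5, where X_S = 1 if the K_5 on S is monochromatic.
For a fixed S, the K_5 on S has C(5, 2) = 10 edges. P[all 10 edges red] = (1/2)^10, and likewise for blue, so P[monochromatic] = 2·(1/2)^10 = 2^{1 − 10} = 1/512.
By linearity of expectation: E[X] = C(37, 5) · 2^{1 − 10} = 435897 · 1/512 = 435897/512.
Numerically: E[X] ≈ 851.36133.

E[X] = C(37,5)·2^(1−C(5,2)) = 435897/512 ≈ 851.36133.


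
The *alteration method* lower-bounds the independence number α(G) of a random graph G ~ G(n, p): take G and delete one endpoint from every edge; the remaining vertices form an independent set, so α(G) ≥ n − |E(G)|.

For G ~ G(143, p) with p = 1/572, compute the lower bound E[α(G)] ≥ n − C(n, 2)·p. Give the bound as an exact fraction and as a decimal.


E[|E(G)|] = C(143, 2)·p = 10153 · (1/572) = 71/4.
E[α(G)] ≥ n − E[|E(G)|] = 143 − 71/4 = 501/4.
Numerically: ≈ 125.250.
(This is only a lower bound; the true E[α(G)] may be larger.)

E[α(G)] ≥ 501/4 ≈ 125.250.


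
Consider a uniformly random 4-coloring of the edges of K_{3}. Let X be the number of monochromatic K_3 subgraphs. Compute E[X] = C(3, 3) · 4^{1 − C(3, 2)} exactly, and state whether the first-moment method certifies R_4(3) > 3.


E[X] = C(3, 3) · 4^{1 − 3} = 1 · 4^{−2} = 1/16.
As a reduced fraction: E[X] = 1/16 ≈ 0.06250.
Is E[X] < 1? YES.
Since E[X] < 1, there exists a 4-coloring of K_{3} with no monochromatic K_3; hence R_4(3) > 3.

E[X] = 1/16 ≈ 0.06250; E[X] < 1, so R_4(3) > 3.


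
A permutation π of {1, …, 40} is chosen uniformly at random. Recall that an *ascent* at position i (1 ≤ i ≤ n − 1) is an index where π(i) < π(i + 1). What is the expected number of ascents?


Write X = Σ X_I over i = 1, …, 39, with X_I the indicator of one ascent.
There are 39 indicators.
For each fixed i, the pair (π(i), π(i+1)) is a uniformly random ordered pair of distinct values from {1, …, 40}; by symmetry P[π(i) < π(i+1)] = 1/2.
By linearity: E[X] = 39 · (1/2) = (40 − 1) · (1/2) = 39/2 ≈ 19.50000.

E[X] = 39/2 = 19.50000.


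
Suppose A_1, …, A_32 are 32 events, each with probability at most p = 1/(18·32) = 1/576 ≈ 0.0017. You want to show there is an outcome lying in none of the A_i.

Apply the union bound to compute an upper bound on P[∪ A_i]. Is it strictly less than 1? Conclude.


Union bound: P[∪_{i=1}^{32} A_i] ≤ Σ_i P[A_i] ≤ 32·p = 32·(1/576) = 1/18.
Numerically: 1/18 ≈ 0.0556.
Is 1/18 < 1? YES.
Since P[∪ A_i] ≤ 1/18 < 1, the complement has P[∩ A_i^c] ≥ 1 − 1/18 = 17/18 > 0, so some outcome avoids every A_i.

32·p = 1/18 ≈ 0.0556; existence CERTIFIED by the union bound.


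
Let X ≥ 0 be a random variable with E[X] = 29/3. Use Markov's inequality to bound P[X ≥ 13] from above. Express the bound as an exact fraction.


μ = E[X] = 29/3, a = 13.
Markov: P[X ≥ 13] ≤ μ/a = (29/3)/13 = 29/39.
Numerically: ≈ 0.74359.
(Since a = 13 > μ = 9.66667, the bound 29/39 is < 1 and informative.)

P[X ≥ 13] ≤ 29/39 ≈ 0.74359.


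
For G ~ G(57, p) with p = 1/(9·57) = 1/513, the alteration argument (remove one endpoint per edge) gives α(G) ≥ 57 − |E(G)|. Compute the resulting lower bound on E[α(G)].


E[|E(G)|] = C(57, 2)·p = 1596 · (1/513) = 28/9.
E[α(G)] ≥ n − E[|E(G)|] = 57 − 28/9 = 485/9.
Numerically: ≈ 53.888889.
(This is only a lower bound; the true E[α(G)] may be larger.)

E[α(G)] ≥ 485/9 ≈ 53.888889.


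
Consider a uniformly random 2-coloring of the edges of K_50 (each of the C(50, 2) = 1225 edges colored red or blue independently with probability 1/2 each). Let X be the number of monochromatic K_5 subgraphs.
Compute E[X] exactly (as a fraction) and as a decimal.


Let X = Σ_S X_S over the C(50, 5) = 2118760 subsets S of size 5, where X_S = 1 if the K_5 on S is monochromatic.
For a fixed S, the K_5 on S has C(5, 2) = 10 edges. P[all 10 edges red] = (1/2)^10, and likewise for blue, so P[monochromatic] = 2·(1/2)^10 = 2^{1 − 10} = 1/512.
By linearity: E[X] = C(50, 5) · 2^{1 − 10} = 2118760 · 1/512 = 264845/64.
Numerically: E[X] ≈ 4138.20312.

E[X] = C(50,5)·2^(1−C(5,2)) = 264845/64 ≈ 4138.20312.


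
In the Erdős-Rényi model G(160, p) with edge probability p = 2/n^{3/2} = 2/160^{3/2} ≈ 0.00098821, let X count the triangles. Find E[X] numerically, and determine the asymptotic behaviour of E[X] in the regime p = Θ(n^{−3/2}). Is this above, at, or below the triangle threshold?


Number of potential triangles: C(160, 3) = 669920.
Each occurs with probability p³ ≈ (0.00098821)³ ≈ 9.6505056e-10.
By linearity: E[X] = C(160, 3)·p³ ≈ 669920 · 9.6505056e-10 ≈ 0.00065.
Since α = 3/2 > 1, p = c/n^{3/2} = o(1/n) is below the triangle threshold p ~ 1/n. Asymptotically E[X] ~ (c³/6)·n^{3(1−α)} = (2³/6)·n^{-1.5} → 0, so by Markov's inequality G has no triangles w.h.p.

E[X] ≈ 0.00065; in regime p = Θ(1/n^{3/2}) E[X] tends to 0 (below the triangle threshold p ~ 1/n).


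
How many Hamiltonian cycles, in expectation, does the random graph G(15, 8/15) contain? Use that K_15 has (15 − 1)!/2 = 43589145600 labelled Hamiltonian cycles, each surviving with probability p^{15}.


K_15 has (15 − 1)!/2 = 43589145600 labelled Hamiltonian cycles.
For each such Hamiltonian cycle H, let X_H = 1 if all 15 edges of H are present in G. Then P[X_H = 1] = p^{15} = (8/15)^{15} = 35184372088832/437893890380859375.
Summing the indicators: E[X] = Σ_H E[X_H] = 43589145600 · p^{15} = 43589145600 · 35184372088832/437893890380859375 = 252453780711880523776/72081298828125.
Numerically: E[X] ≈ 3.5e+06.

E[X] = 43589145600 · (8/15)^{15} = 252453780711880523776/72081298828125 ≈ 3.5e+06.


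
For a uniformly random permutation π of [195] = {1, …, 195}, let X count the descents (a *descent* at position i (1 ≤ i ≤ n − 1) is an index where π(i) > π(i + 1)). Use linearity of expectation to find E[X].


Write X = Σ X_I over i = 1, …, 194, with X_I the indicator of one descent.
There are 194 indicators.
For each fixed i, the pair (π(i), π(i+1)) is a uniformly random ordered pair of distinct values from {1, …, 195}; by symmetry P[π(i) > π(i+1)] = 1/2.
By linearity: E[X] = 194 · (1/2) = (195 − 1) · (1/2) = 97 ≈ 97.000000.

E[X] = 97 = 97.000000.


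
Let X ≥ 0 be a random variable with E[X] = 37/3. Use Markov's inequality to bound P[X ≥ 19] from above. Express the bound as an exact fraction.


μ = E[X] = 37/3, a = 19.
Markov: P[X ≥ 19] ≤ μ/a = (37/3)/19 = 37/57.
Numerically: ≈ 0.6491.
(Since a = 19 > μ = 12.3333, the bound 37/57 is < 1 and informative.)

P[X ≥ 19] ≤ 37/57 ≈ 0.6491.


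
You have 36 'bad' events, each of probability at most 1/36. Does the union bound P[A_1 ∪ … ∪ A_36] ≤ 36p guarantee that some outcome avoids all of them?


Union bound: P[∪_{i=1}^{36} A_i] ≤ Σ_i P[A_i] ≤ 36·p = 36·(1/36) = 1.
Numerically: 1 ≈ 1.0000000.
Is 1 < 1? NO.
Since the bound 1 is ≥ 1, the union bound is uninformative here; it does NOT by itself certify existence.

36·p = 1 ≈ 1.0000000; existence NOT certified by the union bound.


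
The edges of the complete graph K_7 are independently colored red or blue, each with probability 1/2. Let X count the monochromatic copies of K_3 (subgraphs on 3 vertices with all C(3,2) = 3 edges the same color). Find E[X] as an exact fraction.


Let X = Σ_S X_S over the C(7, 3) = 35 subsets S of size 3, where X_S = 1 if the K_3 on S is monochromatic.
For a fixed S, the K_3 on S has C(3, 2) = 3 edges. P[all 3 edges red] = (1/2)^3, and likewise for blue, so P[monochromatic] = 2·(1/2)^3 = 2^{1 − 3} = 1/4.
By linearity of expectation: E[X] = C(7, 3) · 2^{1 − 3} = 35 · 1/4 = 35/4.
Numerically: E[X] ≈ 8.750.

E[X] = C(7,3)·2^(1−C(3,2)) = 35/4 ≈ 8.750.


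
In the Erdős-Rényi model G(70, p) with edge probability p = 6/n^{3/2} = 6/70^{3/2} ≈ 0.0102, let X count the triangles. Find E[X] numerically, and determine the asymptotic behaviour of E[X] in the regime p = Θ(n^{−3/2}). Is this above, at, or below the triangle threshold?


Number of potential triangles: C(70, 3) = 54740.
Each occurs with probability p³ ≈ (0.0102)³ ≈ 1.07526e-06.
By linearity: E[X] = C(70, 3)·p³ ≈ 54740 · 1.07526e-06 ≈ 0.059.
Since α = 3/2 > 1, p = c/n^{3/2} = o(1/n) is below the triangle threshold p ~ 1/n. Asymptotically E[X] ~ (c³/6)·n^{3(1−α)} = (6³/6)·n^{-1.5} → 0, so by Markov's inequality G has no triangles w.h.p.

E[X] ≈ 0.059; in regime p = Θ(1/n^{3/2}) E[X] tends to 0 (below the triangle threshold p ~ 1/n).


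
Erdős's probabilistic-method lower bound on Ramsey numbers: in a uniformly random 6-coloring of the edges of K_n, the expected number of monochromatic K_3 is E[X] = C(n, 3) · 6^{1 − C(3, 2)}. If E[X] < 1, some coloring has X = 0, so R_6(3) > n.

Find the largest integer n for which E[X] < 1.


We need C(n, 3) · 6^{1 − 3} < 1, i.e. C(n, 3) < 6^{3 − 1} = 36.
Check values of n near the boundary:
  n = 5: C(5, 3) = 10; 10 < 36? YES
  n = 6: C(6, 3) = 20; 20 < 36? YES
  n = 7: C(7, 3) = 35; 35 < 36? YES
  n = 8: C(8, 3) = 56; 56 < 36? NO
  n = 9: C(9, 3) = 84; 84 < 36? NO
The largest n with C(n, 3) < 36 is n = 7 (where E[X] = 35/36 ≈ 0.9722222). Hence R_6(3) > 7, i.e. R_6(3) ≥ 8.

Largest n = 7; hence R_6(3) > 7.


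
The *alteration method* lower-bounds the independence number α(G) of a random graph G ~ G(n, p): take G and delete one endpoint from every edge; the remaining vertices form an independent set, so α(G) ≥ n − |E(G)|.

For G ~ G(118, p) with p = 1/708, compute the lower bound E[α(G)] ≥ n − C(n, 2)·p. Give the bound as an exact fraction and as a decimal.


E[|E(G)|] = C(118, 2)·p = 6903 · (1/708) = 39/4.
E[α(G)] ≥ n − E[|E(G)|] = 118 − 39/4 = 433/4.
Numerically: ≈ 108.250000.
(This is only a lower bound; the true E[α(G)] may be larger.)

E[α(G)] ≥ 433/4 ≈ 108.250000.


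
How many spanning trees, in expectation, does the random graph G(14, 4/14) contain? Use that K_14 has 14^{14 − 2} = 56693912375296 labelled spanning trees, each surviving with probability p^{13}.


K_14 has 14^{14 − 2} = 56693912375296 labelled spanning trees.
For each such spanning tree H, let X_H = 1 if all 13 edges of H are present in G. Then P[X_H = 1] = p^{13} = (2/7)^{13} = 8192/96889010407.
By linearity of expectation: E[X] = Σ_H E[X_H] = 56693912375296 · p^{13} = 56693912375296 · 8192/96889010407 = 33554432/7.
Numerically: E[X] ≈ 4.79e+06.

E[X] = 56693912375296 · (2/7)^{13} = 33554432/7 ≈ 4.79e+06.


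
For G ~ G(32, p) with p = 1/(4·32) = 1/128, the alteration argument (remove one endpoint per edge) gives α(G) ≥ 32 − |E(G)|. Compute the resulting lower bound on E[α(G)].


E[|E(G)|] = C(32, 2)·p = 496 · (1/128) = 31/8.
E[α(G)] ≥ n − E[|E(G)|] = 32 − 31/8 = 225/8.
Numerically: ≈ 28.1250.
(This is only a lower bound; the true E[α(G)] may be larger.)

E[α(G)] ≥ 225/8 ≈ 28.1250.


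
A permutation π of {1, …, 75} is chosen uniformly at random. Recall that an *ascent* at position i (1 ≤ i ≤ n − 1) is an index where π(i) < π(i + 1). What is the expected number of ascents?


Write X = Σ X_I over i = 1, …, 74, with X_I the indicator of one ascent.
There are 74 indicators.
For each fixed i, the pair (π(i), π(i+1)) is a uniformly random ordered pair of distinct values from {1, …, 75}; by symmetry P[π(i) < π(i+1)] = 1/2.
By linearity: E[X] = 74 · (1/2) = (75 − 1) · (1/2) = 37 ≈ 37.00000.

E[X] = 37 = 37.00000.


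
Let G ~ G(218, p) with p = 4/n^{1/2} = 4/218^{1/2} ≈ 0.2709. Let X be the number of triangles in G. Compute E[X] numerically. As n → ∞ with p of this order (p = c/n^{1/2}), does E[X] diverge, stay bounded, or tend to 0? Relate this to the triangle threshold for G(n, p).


Number of potential triangles: C(218, 3) = 1703016.
Each occurs with probability p³ ≈ (0.2709)³ ≈ 1.988361e-02.
By linearity: E[X] = C(218, 3)·p³ ≈ 1703016 · 1.988361e-02 ≈ 33862.1058.
Since α = 1/2 < 1, p = c/n^{1/2} ≫ 1/n is above the triangle threshold p ~ 1/n. Asymptotically E[X] ~ (c³/6)·n^{3(1−α)} = (4³/6)·n^{1.5} → ∞; triangles are abundant w.h.p.

E[X] ≈ 33862.1058; in regime p = Θ(1/n^{1/2}) E[X] diverges (above the triangle threshold p ~ 1/n).


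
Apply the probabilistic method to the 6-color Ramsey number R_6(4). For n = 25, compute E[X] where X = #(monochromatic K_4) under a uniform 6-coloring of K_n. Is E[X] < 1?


E[X] = C(25, 4) · 6^{1 − 6} = 12650 · 6^{−5} = 12650/7776.
As a reduced fraction: E[X] = 6325/3888 ≈ 1.62680.
Is E[X] < 1? NO.
Since E[X] ≥ 1, the first-moment bound is inconclusive at n = 25; it does NOT by itself certify R_6(4) > 25.

E[X] = 6325/3888 ≈ 1.62680; E[X] ≥ 1; first-moment method inconclusive here.


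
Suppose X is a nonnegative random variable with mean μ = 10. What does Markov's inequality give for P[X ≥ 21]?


μ = E[X] = 10, a = 21.
Markov: P[X ≥ 21] ≤ μ/a = (10)/21 = 10/21.
Numerically: ≈ 0.4762.
(Since a = 21 > μ = 10.0000, the bound 10/21 is < 1 and informative.)

P[X ≥ 21] ≤ 10/21 ≈ 0.4762.


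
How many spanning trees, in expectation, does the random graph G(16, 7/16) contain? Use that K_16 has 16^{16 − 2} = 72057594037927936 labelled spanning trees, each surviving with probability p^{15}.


K_16 has 16^{16 − 2} = 72057594037927936 labelled spanning trees.
For each such spanning tree H, let X_H = 1 if all 15 edges of H are present in G. Then P[X_H = 1] = p^{15} = (7/16)^{15} = 4747561509943/1152921504606846976.
By linearity of expectation: E[X] = Σ_H E[X_H] = 72057594037927936 · p^{15} = 72057594037927936 · 4747561509943/1152921504606846976 = 4747561509943/16.
Numerically: E[X] ≈ 2.9672e+11.

E[X] = 72057594037927936 · (7/16)^{15} = 4747561509943/16 ≈ 2.9672e+11.


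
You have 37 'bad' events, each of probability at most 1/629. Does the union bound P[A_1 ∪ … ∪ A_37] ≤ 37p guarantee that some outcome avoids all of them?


Union bound: P[∪_{i=1}^{37} A_i] ≤ Σ_i P[A_i] ≤ 37·p = 37·(1/629) = 1/17.
Numerically: 1/17 ≈ 0.059.
Is 1/17 < 1? YES.
Since P[∪ A_i] ≤ 1/17 < 1, the complement has P[∩ A_i^c] ≥ 1 − 1/17 = 16/17 > 0, so some outcome avoids every A_i.

37·p = 1/17 ≈ 0.059; existence CERTIFIED by the union bound.


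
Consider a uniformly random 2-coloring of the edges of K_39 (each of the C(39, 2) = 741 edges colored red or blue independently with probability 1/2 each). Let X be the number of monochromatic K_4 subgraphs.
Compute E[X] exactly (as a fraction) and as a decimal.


Let X = Σ_S X_S over the C(39, 4) = 82251 subsets S of size 4, where X_S = 1 if the K_4 on S is monochromatic.
For a fixed S, the K_4 on S has C(4, 2) = 6 edges. P[all 6 edges red] = (1/2)^6, and likewise for blue, so P[monochromatic] = 2·(1/2)^6 = 2^{1 − 6} = 1/32.
Summing: E[X] = C(39, 4) · 2^{1 − 6} = 82251 · 1/32 = 82251/32.
Numerically: E[X] ≈ 2570.343750.

E[X] = C(39,4)·2^(1−C(4,2)) = 82251/32 ≈ 2570.343750.


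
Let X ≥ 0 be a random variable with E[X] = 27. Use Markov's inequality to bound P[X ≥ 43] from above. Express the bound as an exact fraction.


μ = E[X] = 27, a = 43.
Markov: P[X ≥ 43] ≤ μ/a = (27)/43 = 27/43.
Numerically: ≈ 0.627907.
(Since a = 43 > μ = 27.000000, the bound 27/43 is < 1 and informative.)

P[X ≥ 43] ≤ 27/43 ≈ 0.627907.


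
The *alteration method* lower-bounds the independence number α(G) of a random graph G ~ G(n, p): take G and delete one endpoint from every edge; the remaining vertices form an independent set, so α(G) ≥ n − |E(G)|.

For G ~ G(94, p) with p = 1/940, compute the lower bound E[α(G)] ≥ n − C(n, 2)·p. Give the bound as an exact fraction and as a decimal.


E[|E(G)|] = C(94, 2)·p = 4371 · (1/940) = 93/20.
E[α(G)] ≥ n − E[|E(G)|] = 94 − 93/20 = 1787/20.
Numerically: ≈ 89.350.
(This is only a lower bound; the true E[α(G)] may be larger.)

E[α(G)] ≥ 1787/20 ≈ 89.350.


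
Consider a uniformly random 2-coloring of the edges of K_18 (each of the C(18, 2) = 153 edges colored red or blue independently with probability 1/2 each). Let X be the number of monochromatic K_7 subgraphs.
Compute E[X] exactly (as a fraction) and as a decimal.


Let X = Σ_S X_S over the C(18, 7) = 31824 subsets S of size 7, where X_S = 1 if the K_7 on S is monochromatic.
For a fixed S, the K_7 on S has C(7, 2) = 21 edges. P[all 21 edges red] = (1/2)^21, and likewise for blue, so P[monochromatic] = 2·(1/2)^21 = 2^{1 − 21} = 1/1048576.
Summing: E[X] = C(18, 7) · 2^{1 − 21} = 31824 · 1/1048576 = 1989/65536.
Numerically: E[X] ≈ 0.03035.

E[X] = C(18,7)·2^(1−C(7,2)) = 1989/65536 ≈ 0.03035.
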